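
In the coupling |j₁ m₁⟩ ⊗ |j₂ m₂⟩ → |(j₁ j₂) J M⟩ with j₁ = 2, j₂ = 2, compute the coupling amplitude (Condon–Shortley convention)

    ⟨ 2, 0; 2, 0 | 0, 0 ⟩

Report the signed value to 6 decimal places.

+0.447214  (= +√(1/5))

√[1·4!0!0!/5! · 2!2!2!2!0!0!] = √(16/5)
  +(−1)^2/∏(2,2,0,0,0,0)! = 1/4  (running 1/4)
⟨..|..⟩ = √(16/5)·(1/4) = +0.447214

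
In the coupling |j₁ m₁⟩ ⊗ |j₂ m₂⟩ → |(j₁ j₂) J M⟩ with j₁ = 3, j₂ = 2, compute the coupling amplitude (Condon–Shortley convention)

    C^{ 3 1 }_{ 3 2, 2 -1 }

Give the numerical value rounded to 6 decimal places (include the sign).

√[7·2!4!2!/9! · 5!1!1!3!4!2!] = √(64)
  +(−1)^0/∏(0,2,1,1,3,1)! = 1/12  (running 1/12)
  +(−1)^1/∏(1,1,0,0,4,2)! = -1/48  (running 1/16)
⟨..|..⟩ = √(64)·(1/16) = +0.500000

+0.500000  (= +√(1/4))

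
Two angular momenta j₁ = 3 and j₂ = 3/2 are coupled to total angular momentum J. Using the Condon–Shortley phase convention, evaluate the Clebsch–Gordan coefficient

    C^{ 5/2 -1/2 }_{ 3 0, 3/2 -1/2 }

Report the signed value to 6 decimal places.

-0.414039  (= −√(6/35))

√[6·2!4!1!/8! · 3!3!1!2!2!3!] = √(216/35)
  +(−1)^0/∏(0,2,3,1,1,0)! = 1/12  (running 1/12)
  +(−1)^1/∏(1,1,2,0,2,1)! = -1/4  (running -1/6)
⟨..|..⟩ = √(216/35)·(-1/6) = -0.414039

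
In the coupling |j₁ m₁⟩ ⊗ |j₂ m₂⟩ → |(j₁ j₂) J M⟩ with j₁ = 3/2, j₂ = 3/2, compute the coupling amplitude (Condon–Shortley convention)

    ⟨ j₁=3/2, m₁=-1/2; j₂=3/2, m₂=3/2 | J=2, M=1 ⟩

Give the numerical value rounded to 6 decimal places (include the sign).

−√(1/2) ≈ -0.707107

triangle: 1!*2!*2!/6! = 4/720
(j±m)!: 1!*2!*3!*0!*3!*1! = 72
prefactor² = (2J+1)*Δ*N² = 2
  k=1: −1/(1!*0!*1!*2!*1!*0!) = -1/2
Σ = -1/2  ⇒  CG² = 2*(-1/2)² = 1/2
CG = −√(1/2) = -0.707107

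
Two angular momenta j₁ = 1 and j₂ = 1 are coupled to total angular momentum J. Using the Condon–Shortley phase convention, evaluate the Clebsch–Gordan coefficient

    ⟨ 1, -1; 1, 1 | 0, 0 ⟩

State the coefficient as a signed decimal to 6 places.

+0.577350

j₁+j₂−J=2  J+j₁−j₂=0  J−j₁+j₂=0  j₁+j₂+J+1=3
(j₁±m₁, j₂±m₂, J±M) = (0,2,2,0,0,0)
P² = 4/3
sum k=2..2:
  [2] +1/2 = 1/2
S = 1/2
C² = P²·S² = 1/3 ; C = +0.577350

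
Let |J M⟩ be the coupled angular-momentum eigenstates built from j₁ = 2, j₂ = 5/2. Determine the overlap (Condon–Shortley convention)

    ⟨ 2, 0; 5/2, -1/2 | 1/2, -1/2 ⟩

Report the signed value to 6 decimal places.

+√(1/5) ≈ +0.447214

triangle: 4!·0!·1!/6! = 24/720
(j±m)!: 2!·2!·2!·3!·0!·1! = 48
prefactor² = (2J+1)·Δ·N² = 16/5
  k=2: +1/(2!·2!·0!·0!·0!·1!) = 1/4
Σ = 1/4  ⇒  CG² = 16/5·1/4² = 1/5
CG = +√(1/5) = +0.447214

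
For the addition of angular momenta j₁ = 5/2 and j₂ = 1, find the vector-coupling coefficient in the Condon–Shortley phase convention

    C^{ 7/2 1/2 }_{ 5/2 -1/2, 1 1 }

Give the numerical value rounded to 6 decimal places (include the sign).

+0.534522  (= +√(2/7))

triangle: 0!·5!·2!/8! = 240/40320
(j±m)!: 2!·3!·2!·0!·4!·3! = 3456
prefactor² = (2J+1)·Δ·N² = 1152/7
  k=0: +1/(0!·0!·3!·2!·2!·0!) = 1/24
Σ = 1/24  ⇒  CG² = 1152/7·1/24² = 2/7
CG = +√(2/7) = +0.534522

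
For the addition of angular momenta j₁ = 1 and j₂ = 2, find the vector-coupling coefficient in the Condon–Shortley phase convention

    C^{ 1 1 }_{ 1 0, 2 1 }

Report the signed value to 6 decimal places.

-0.547723

j₁+j₂−J=2  J+j₁−j₂=0  J−j₁+j₂=2  j₁+j₂+J+1=5
(j₁±m₁, j₂±m₂, J±M) = (1,1,3,1,2,0)
P² = 6/5
sum k=1..1:
  [1] −1/2 = -1/2
S = -1/2
C² = P²·S² = 3/10 ; C = -0.547723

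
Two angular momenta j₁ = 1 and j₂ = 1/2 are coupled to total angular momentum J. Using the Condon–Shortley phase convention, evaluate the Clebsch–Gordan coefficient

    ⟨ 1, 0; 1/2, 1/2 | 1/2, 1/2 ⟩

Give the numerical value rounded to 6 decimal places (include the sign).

−√(1/3) = -0.577350

√[2·1!1!0!/3! · 1!1!1!0!1!0!] = √(1/3)
  +(−1)^1/∏(1,0,0,0,1,0)! = -1  (running -1)
⟨..|..⟩ = √(1/3)·(-1) = -0.577350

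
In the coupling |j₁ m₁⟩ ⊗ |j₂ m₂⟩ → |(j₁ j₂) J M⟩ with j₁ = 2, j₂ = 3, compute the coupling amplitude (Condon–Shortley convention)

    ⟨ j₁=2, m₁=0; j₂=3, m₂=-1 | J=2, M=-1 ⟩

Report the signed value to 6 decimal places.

j₁+j₂−J=3  J+j₁−j₂=1  J−j₁+j₂=3  j₁+j₂+J+1=8
(j₁±m₁, j₂±m₂, J±M) = (2,2,2,4,1,3)
P² = 36/7
sum k=1..2:
  [1] −1/4 = -1/4
  [2] +1/12 = 1/12
S = -1/6
C² = P²·S² = 1/7 ; C = -0.377964

−√(1/7) = -0.377964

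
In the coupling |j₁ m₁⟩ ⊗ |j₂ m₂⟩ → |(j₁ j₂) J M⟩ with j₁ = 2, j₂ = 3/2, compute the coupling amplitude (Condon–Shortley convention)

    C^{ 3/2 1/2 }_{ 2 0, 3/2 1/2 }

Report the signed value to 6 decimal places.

−√(1/5) = -0.447214

triangle: 2!*2!*1!/6! = 4/720
(j±m)!: 2!*2!*2!*1!*2!*1! = 16
prefactor² = (2J+1)*Δ*N² = 16/45
  k=1: −1/(1!*1!*1!*1!*1!*0!) = -1
  k=2: +1/(2!*0!*0!*0!*2!*1!) = 1/4
Σ = -3/4  ⇒  CG² = 16/45*(-3/4)² = 1/5
CG = −√(1/5) = -0.447214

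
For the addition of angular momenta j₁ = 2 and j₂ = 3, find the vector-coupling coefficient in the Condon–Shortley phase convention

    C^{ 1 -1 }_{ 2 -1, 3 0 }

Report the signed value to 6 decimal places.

√[3·4!0!2!/7! · 1!3!3!3!0!2!] = √(432/35)
  +(−1)^3/∏(3,1,0,0,0,2)! = -1/12  (running -1/12)
⟨..|..⟩ = √(432/35)·(-1/12) = -0.292770

-0.292770  (= −√(3/35))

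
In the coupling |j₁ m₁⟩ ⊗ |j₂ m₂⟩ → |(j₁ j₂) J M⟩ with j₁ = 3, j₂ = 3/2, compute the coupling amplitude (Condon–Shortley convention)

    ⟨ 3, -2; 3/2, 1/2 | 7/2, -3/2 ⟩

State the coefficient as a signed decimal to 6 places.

j₁+j₂−J=1  J+j₁−j₂=5  J−j₁+j₂=2  j₁+j₂+J+1=9
(j₁±m₁, j₂±m₂, J±M) = (1,5,2,1,2,5)
P² = 6400/21
sum k=0..1:
  [0] +1/240 = 1/240
  [1] −1/24 = -1/24
S = -3/80
C² = P²·S² = 3/7 ; C = -0.654654

-0.654654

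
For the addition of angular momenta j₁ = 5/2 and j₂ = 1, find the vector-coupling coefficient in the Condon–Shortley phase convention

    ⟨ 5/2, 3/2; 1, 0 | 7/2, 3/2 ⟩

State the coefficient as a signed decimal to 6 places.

√[8·0!5!2!/8! · 4!1!1!1!5!2!] = √(1920/7)
  +(−1)^0/∏(0,0,1,1,4,1)! = 1/24  (running 1/24)
⟨..|..⟩ = √(1920/7)·(1/24) = +0.690066

+√(10/21) = +0.690066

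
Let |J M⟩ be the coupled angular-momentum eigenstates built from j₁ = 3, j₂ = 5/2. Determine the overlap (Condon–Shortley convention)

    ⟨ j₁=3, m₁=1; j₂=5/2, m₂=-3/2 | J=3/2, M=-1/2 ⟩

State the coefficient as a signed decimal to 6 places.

triangle: 4!×2!×1!/8! = 48/40320
(j±m)!: 4!×2!×1!×4!×1!×2! = 2304
prefactor² = (2J+1)×Δ×N² = 384/35
  k=0: +1/(0!×4!×2!×1!×0!×0!) = 1/48
  k=1: −1/(1!×3!×1!×0!×1!×1!) = -1/6
Σ = -7/48  ⇒  CG² = 384/35×(-7/48)² = 7/30
CG = −√(7/30) = -0.483046

-0.483046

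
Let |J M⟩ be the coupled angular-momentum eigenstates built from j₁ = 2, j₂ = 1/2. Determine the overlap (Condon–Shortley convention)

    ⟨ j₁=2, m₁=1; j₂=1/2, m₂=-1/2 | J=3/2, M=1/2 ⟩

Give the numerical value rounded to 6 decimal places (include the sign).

j₁+j₂−J=1  J+j₁−j₂=3  J−j₁+j₂=0  j₁+j₂+J+1=5
(j₁±m₁, j₂±m₂, J±M) = (3,1,0,1,2,1)
P² = 12/5
sum k=0..0:
  [0] +1/2 = 1/2
S = 1/2
C² = P²·S² = 3/5 ; C = +0.774597

+√(3/5) ≈ +0.774597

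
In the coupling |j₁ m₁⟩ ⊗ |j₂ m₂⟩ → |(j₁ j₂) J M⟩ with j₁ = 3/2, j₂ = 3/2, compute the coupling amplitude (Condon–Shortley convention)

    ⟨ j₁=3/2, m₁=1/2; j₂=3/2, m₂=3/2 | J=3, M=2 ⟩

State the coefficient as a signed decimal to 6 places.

+√(1/2) ≈ +0.707107

j₁+j₂−J=0  J+j₁−j₂=3  J−j₁+j₂=3  j₁+j₂+J+1=7
(j₁±m₁, j₂±m₂, J±M) = (2,1,3,0,5,1)
P² = 72
sum k=0..0:
  [0] +1/12 = 1/12
S = 1/12
C² = P²·S² = 1/2 ; C = +0.707107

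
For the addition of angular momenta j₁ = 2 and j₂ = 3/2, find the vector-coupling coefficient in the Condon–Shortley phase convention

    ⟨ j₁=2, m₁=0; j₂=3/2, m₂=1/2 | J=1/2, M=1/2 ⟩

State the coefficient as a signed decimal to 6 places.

√[2·3!1!0!/5! · 2!2!2!1!1!0!] = √(4/5)
  +(−1)^2/∏(2,1,0,0,1,0)! = 1/2  (running 1/2)
⟨..|..⟩ = √(4/5)·(1/2) = +0.447214

+0.447214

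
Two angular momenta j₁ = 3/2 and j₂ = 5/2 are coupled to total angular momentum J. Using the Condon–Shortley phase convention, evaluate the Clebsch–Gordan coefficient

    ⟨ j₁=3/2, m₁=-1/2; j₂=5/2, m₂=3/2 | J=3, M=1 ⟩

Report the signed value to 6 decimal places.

triangle: 1!*2!*4!/8! = 48/40320
(j±m)!: 1!*2!*4!*1!*4!*2! = 2304
prefactor² = (2J+1)*Δ*N² = 96/5
  k=0: +1/(0!*1!*2!*4!*0!*0!) = 1/48
  k=1: −1/(1!*0!*1!*3!*1!*1!) = -1/6
Σ = -7/48  ⇒  CG² = 96/5*(-7/48)² = 49/120
CG = −√(49/120) = -0.639010

−√(49/120) ≈ -0.639010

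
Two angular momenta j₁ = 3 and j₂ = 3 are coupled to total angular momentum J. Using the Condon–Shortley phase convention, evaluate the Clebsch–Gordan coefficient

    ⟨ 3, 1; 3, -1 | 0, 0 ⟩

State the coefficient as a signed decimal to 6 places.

j₁+j₂−J=6  J+j₁−j₂=0  J−j₁+j₂=0  j₁+j₂+J+1=7
(j₁±m₁, j₂±m₂, J±M) = (4,2,2,4,0,0)
P² = 2304/7
sum k=2..2:
  [2] +1/48 = 1/48
S = 1/48
C² = P²·S² = 1/7 ; C = +0.377964

+0.377964  (= +√(1/7))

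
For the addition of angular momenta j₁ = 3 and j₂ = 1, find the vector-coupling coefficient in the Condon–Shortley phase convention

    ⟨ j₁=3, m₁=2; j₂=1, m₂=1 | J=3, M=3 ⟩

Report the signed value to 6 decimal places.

triangle: 1!·5!·1!/8! = 120/40320
(j±m)!: 5!·1!·2!·0!·6!·0! = 172800
prefactor² = (2J+1)·Δ·N² = 3600
  k=1: −1/(1!·0!·0!·1!·5!·0!) = -1/120
Σ = -1/120  ⇒  CG² = 3600·(-1/120)² = 1/4
CG = −√(1/4) = -0.500000

−√(1/4) ≈ -0.500000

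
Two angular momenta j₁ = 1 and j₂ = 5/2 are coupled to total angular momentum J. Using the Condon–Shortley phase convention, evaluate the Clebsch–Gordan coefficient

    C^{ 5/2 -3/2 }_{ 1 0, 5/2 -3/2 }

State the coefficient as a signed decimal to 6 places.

j₁+j₂−J=1  J+j₁−j₂=1  J−j₁+j₂=4  j₁+j₂+J+1=7
(j₁±m₁, j₂±m₂, J±M) = (1,1,1,4,1,4)
P² = 576/35
sum k=0..1:
  [0] +1/6 = 1/6
  [1] −1/24 = -1/24
S = 1/8
C² = P²·S² = 9/35 ; C = +0.507093

+√(9/35) ≈ +0.507093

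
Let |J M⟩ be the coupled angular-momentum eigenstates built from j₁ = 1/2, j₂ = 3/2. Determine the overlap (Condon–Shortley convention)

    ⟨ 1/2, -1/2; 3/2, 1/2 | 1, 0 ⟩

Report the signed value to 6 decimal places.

√[3·1!0!2!/4! · 0!1!2!1!1!1!] = √(1/2)
  +(−1)^1/∏(1,0,0,1,0,1)! = -1  (running -1)
⟨..|..⟩ = √(1/2)·(-1) = -0.707107

-0.707107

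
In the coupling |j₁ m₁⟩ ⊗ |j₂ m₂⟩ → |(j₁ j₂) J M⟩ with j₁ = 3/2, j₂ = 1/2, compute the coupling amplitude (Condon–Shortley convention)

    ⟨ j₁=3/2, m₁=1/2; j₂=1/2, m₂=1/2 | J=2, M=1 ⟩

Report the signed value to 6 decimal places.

√[5·0!3!1!/5! · 2!1!1!0!3!1!] = √(3)
  +(−1)^0/∏(0,0,1,1,2,0)! = 1/2  (running 1/2)
⟨..|..⟩ = √(3)·(1/2) = +0.866025

+0.866025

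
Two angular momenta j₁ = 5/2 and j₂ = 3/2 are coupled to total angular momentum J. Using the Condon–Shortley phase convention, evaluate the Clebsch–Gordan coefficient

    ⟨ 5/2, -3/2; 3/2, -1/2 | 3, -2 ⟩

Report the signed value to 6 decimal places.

triangle: 1!×4!×2!/8! = 48/40320
(j±m)!: 1!×4!×1!×2!×1!×5! = 5760
prefactor² = (2J+1)×Δ×N² = 48
  k=0: +1/(0!×1!×4!×1!×0!×1!) = 1/24
  k=1: −1/(1!×0!×3!×0!×1!×2!) = -1/12
Σ = -1/24  ⇒  CG² = 48×(-1/24)² = 1/12
CG = −√(1/12) = -0.288675

−√(1/12) ≈ -0.288675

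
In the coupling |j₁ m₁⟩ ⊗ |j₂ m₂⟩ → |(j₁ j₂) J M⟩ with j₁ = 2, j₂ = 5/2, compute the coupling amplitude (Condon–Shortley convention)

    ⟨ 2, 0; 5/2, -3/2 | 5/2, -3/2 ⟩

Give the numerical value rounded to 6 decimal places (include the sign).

−√(1/70) ≈ -0.119523

√[6·2!2!3!/8! · 2!2!1!4!1!4!] = √(288/35)
  +(−1)^0/∏(0,2,2,1,0,2)! = 1/8  (running 1/8)
  +(−1)^1/∏(1,1,1,0,1,3)! = -1/6  (running -1/24)
⟨..|..⟩ = √(288/35)·(-1/24) = -0.119523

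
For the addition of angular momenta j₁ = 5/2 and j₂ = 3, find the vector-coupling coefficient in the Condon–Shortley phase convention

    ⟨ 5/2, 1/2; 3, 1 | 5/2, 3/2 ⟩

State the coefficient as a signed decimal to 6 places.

triangle: 3!*2!*3!/9! = 72/362880
(j±m)!: 3!*2!*4!*2!*4!*1! = 13824
prefactor² = (2J+1)*Δ*N² = 576/35
  k=1: −1/(1!*2!*1!*3!*1!*0!) = -1/12
  k=2: +1/(2!*1!*0!*2!*2!*1!) = 1/8
Σ = 1/24  ⇒  CG² = 576/35*1/24² = 1/35
CG = +√(1/35) = +0.169031

+0.169031  (= +√(1/35))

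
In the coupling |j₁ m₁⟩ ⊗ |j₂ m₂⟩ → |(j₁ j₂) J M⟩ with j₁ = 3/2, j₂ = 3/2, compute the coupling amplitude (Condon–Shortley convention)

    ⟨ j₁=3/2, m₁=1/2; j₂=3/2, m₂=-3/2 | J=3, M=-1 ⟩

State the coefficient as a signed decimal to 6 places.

+√(1/5) = +0.447214

√[7·0!3!3!/7! · 2!1!0!3!2!4!] = √(144/5)
  +(−1)^0/∏(0,0,1,0,2,3)! = 1/12  (running 1/12)
⟨..|..⟩ = √(144/5)·(1/12) = +0.447214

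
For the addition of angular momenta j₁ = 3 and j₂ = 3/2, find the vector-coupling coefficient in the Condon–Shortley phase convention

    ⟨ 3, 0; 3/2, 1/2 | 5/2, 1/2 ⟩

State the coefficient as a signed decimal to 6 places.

triangle: 2!×4!×1!/8! = 48/40320
(j±m)!: 3!×3!×2!×1!×3!×2! = 864
prefactor² = (2J+1)×Δ×N² = 216/35
  k=1: −1/(1!×1!×2!×1!×2!×0!) = -1/4
  k=2: +1/(2!×0!×1!×0!×3!×1!) = 1/12
Σ = -1/6  ⇒  CG² = 216/35×(-1/6)² = 6/35
CG = −√(6/35) = -0.414039

−√(6/35) = -0.414039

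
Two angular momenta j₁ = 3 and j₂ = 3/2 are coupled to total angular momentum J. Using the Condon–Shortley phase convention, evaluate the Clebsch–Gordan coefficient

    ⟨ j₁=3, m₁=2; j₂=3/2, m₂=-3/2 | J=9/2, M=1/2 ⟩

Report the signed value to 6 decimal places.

+√(1/21) = +0.218218

triangle: 0!×6!×3!/10! = 4320/3628800
(j±m)!: 5!×1!×0!×3!×5!×4! = 2073600
prefactor² = (2J+1)×Δ×N² = 172800/7
  k=0: +1/(0!×0!×1!×0!×5!×3!) = 1/720
Σ = 1/720  ⇒  CG² = 172800/7×1/720² = 1/21
CG = +√(1/21) = +0.218218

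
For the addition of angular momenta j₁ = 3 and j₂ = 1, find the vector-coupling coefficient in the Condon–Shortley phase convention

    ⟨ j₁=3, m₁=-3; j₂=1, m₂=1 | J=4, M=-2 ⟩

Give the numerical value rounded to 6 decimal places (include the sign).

triangle: 0!×6!×2!/9! = 1440/362880
(j±m)!: 0!×6!×2!×0!×2!×6! = 2073600
prefactor² = (2J+1)×Δ×N² = 518400/7
  k=0: +1/(0!×0!×6!×2!×0!×0!) = 1/1440
Σ = 1/1440  ⇒  CG² = 518400/7×1/1440² = 1/28
CG = +√(1/28) = +0.188982

+0.188982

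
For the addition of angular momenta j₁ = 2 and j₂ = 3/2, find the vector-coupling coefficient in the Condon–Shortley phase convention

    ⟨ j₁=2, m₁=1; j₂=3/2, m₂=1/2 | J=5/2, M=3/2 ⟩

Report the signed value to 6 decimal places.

+√(1/35) = +0.169031

√[6·1!3!2!/7! · 3!1!2!1!4!1!] = √(144/35)
  +(−1)^0/∏(0,1,1,2,2,0)! = 1/4  (running 1/4)
  +(−1)^1/∏(1,0,0,1,3,1)! = -1/6  (running 1/12)
⟨..|..⟩ = √(144/35)·(1/12) = +0.169031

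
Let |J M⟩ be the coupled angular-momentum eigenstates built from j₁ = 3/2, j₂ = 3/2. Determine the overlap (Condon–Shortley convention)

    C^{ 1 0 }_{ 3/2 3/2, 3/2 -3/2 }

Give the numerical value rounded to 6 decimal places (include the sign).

triangle: 2!·1!·1!/5! = 2/120
(j±m)!: 3!·0!·0!·3!·1!·1! = 36
prefactor² = (2J+1)·Δ·N² = 9/5
  k=0: +1/(0!·2!·0!·0!·1!·1!) = 1/2
Σ = 1/2  ⇒  CG² = 9/5·1/2² = 9/20
CG = +√(9/20) = +0.670820

+0.670820  (= +√(9/20))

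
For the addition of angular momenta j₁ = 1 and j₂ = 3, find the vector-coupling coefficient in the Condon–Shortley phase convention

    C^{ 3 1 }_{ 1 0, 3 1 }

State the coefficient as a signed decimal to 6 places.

−√(1/12) ≈ -0.288675

j₁+j₂−J=1  J+j₁−j₂=1  J−j₁+j₂=5  j₁+j₂+J+1=8
(j₁±m₁, j₂±m₂, J±M) = (1,1,4,2,4,2)
P² = 48
sum k=0..1:
  [0] +1/24 = 1/24
  [1] −1/12 = -1/12
S = -1/24
C² = P²·S² = 1/12 ; C = -0.288675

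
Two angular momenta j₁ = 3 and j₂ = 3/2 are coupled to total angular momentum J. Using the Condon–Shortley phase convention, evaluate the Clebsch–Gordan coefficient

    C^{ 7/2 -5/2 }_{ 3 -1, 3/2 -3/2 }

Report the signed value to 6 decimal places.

√[8·1!5!2!/9! · 2!4!0!3!1!6!] = √(7680/7)
  +(−1)^0/∏(0,1,4,0,1,2)! = 1/48  (running 1/48)
⟨..|..⟩ = √(7680/7)·(1/48) = +0.690066

+0.690066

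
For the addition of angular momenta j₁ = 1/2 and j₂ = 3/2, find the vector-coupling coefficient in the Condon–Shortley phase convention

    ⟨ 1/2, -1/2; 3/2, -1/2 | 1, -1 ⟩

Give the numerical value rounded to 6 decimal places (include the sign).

triangle: 1!×0!×2!/4! = 2/24
(j±m)!: 0!×1!×1!×2!×0!×2! = 4
prefactor² = (2J+1)×Δ×N² = 1
  k=1: −1/(1!×0!×0!×0!×0!×2!) = -1/2
Σ = -1/2  ⇒  CG² = 1×(-1/2)² = 1/4
CG = −√(1/4) = -0.500000

−√(1/4) ≈ -0.500000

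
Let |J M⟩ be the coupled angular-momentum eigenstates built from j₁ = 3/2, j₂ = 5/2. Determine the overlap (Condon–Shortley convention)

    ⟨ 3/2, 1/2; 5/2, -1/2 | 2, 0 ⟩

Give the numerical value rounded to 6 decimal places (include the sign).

-0.267261

j₁+j₂−J=2  J+j₁−j₂=1  J−j₁+j₂=3  j₁+j₂+J+1=7
(j₁±m₁, j₂±m₂, J±M) = (2,1,2,3,2,2)
P² = 8/7
sum k=0..1:
  [0] +1/4 = 1/4
  [1] −1/2 = -1/2
S = -1/4
C² = P²·S² = 1/14 ; C = -0.267261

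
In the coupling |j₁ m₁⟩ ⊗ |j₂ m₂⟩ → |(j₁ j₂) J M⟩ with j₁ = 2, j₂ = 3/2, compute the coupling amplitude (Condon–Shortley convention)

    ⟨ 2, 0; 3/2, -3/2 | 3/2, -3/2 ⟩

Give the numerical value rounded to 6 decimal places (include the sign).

√[4·2!2!1!/6! · 2!2!0!3!0!3!] = √(16/5)
  +(−1)^0/∏(0,2,2,0,0,1)! = 1/4  (running 1/4)
⟨..|..⟩ = √(16/5)·(1/4) = +0.447214

+0.447214  (= +√(1/5))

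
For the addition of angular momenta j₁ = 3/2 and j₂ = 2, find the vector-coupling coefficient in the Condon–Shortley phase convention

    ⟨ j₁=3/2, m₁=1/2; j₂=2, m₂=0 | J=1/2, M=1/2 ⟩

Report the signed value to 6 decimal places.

−√(1/5) = -0.447214

triangle: 3!·0!·1!/5! = 6/120
(j±m)!: 2!·1!·2!·2!·1!·0! = 8
prefactor² = (2J+1)·Δ·N² = 4/5
  k=1: −1/(1!·2!·0!·1!·0!·0!) = -1/2
Σ = -1/2  ⇒  CG² = 4/5·(-1/2)² = 1/5
CG = −√(1/5) = -0.447214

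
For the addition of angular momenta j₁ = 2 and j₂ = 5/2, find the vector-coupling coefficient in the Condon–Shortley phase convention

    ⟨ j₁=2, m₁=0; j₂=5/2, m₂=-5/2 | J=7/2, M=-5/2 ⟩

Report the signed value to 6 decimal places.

triangle: 1!*3!*4!/9! = 144/362880
(j±m)!: 2!*2!*0!*5!*1!*6! = 345600
prefactor² = (2J+1)*Δ*N² = 7680/7
  k=0: +1/(0!*1!*2!*0!*1!*4!) = 1/48
Σ = 1/48  ⇒  CG² = 7680/7*1/48² = 10/21
CG = +√(10/21) = +0.690066

+√(10/21) ≈ +0.690066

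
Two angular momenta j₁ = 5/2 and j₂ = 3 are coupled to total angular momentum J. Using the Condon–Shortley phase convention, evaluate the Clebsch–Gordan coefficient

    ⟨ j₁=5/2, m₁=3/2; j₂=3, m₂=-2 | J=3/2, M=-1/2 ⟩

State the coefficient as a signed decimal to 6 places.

−√(1/21) ≈ -0.218218

triangle: 4!·1!·2!/8! = 48/40320
(j±m)!: 4!·1!·1!·5!·1!·2! = 5760
prefactor² = (2J+1)·Δ·N² = 192/7
  k=0: +1/(0!·4!·1!·1!·0!·1!) = 1/24
  k=1: −1/(1!·3!·0!·0!·1!·2!) = -1/12
Σ = -1/24  ⇒  CG² = 192/7·(-1/24)² = 1/21
CG = −√(1/21) = -0.218218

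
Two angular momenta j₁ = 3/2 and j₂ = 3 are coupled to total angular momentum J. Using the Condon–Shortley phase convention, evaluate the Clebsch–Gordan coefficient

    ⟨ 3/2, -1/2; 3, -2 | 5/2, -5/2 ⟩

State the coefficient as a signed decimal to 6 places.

j₁+j₂−J=2  J+j₁−j₂=1  J−j₁+j₂=4  j₁+j₂+J+1=8
(j₁±m₁, j₂±m₂, J±M) = (1,2,1,5,0,5)
P² = 1440/7
sum k=1..1:
  [1] −1/24 = -1/24
S = -1/24
C² = P²·S² = 5/14 ; C = -0.597614

−√(5/14) ≈ -0.597614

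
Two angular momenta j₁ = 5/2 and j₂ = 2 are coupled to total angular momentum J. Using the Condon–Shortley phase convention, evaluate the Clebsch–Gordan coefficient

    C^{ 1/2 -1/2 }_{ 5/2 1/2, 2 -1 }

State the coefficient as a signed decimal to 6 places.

-0.365148  (= −√(2/15))

√[2·4!1!0!/6! · 3!2!1!3!0!1!] = √(24/5)
  +(−1)^1/∏(1,3,1,0,0,0)! = -1/6  (running -1/6)
⟨..|..⟩ = √(24/5)·(-1/6) = -0.365148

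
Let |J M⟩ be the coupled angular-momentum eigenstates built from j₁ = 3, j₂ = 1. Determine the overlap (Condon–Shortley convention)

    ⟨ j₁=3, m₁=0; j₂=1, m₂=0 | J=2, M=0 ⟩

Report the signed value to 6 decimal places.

−√(3/7) ≈ -0.654654

j₁+j₂−J=2  J+j₁−j₂=4  J−j₁+j₂=0  j₁+j₂+J+1=7
(j₁±m₁, j₂±m₂, J±M) = (3,3,1,1,2,2)
P² = 48/7
sum k=1..1:
  [1] −1/4 = -1/4
S = -1/4
C² = P²·S² = 3/7 ; C = -0.654654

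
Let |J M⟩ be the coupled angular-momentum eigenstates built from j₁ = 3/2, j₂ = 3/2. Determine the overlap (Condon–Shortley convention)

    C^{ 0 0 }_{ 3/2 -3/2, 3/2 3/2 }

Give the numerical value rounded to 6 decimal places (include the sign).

−√(1/4) = -0.500000

triangle: 3!·0!·0!/4! = 6/24
(j±m)!: 0!·3!·3!·0!·0!·0! = 36
prefactor² = (2J+1)·Δ·N² = 9
  k=3: −1/(3!·0!·0!·0!·0!·0!) = -1/6
Σ = -1/6  ⇒  CG² = 9·(-1/6)² = 1/4
CG = −√(1/4) = -0.500000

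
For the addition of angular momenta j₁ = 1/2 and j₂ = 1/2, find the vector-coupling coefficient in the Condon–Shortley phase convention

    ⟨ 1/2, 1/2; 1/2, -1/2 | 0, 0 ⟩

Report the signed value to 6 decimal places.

j₁+j₂−J=1  J+j₁−j₂=0  J−j₁+j₂=0  j₁+j₂+J+1=2
(j₁±m₁, j₂±m₂, J±M) = (1,0,0,1,0,0)
P² = 1/2
sum k=0..0:
  [0] +1/1 = 1
S = 1
C² = P²·S² = 1/2 ; C = +0.707107

+√(1/2) ≈ +0.707107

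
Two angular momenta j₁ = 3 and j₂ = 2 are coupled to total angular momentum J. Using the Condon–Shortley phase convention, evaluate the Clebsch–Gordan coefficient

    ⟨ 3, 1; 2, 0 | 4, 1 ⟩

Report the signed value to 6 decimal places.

√[9·1!5!3!/10! · 4!2!2!2!5!3!] = √(1728/7)
  +(−1)^0/∏(0,1,2,2,3,1)! = 1/24  (running 1/24)
  +(−1)^1/∏(1,0,1,1,4,2)! = -1/48  (running 1/48)
⟨..|..⟩ = √(1728/7)·(1/48) = +0.327327

+0.327327  (= +√(3/28))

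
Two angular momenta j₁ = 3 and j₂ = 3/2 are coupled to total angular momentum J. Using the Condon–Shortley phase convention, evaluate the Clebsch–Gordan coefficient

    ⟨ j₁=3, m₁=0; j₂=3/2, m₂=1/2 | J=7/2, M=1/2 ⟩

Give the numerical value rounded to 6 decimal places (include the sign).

-0.308607  (= −√(2/21))

triangle: 1!·5!·2!/9! = 240/362880
(j±m)!: 3!·3!·2!·1!·4!·3! = 10368
prefactor² = (2J+1)·Δ·N² = 384/7
  k=0: +1/(0!·1!·3!·2!·2!·0!) = 1/24
  k=1: −1/(1!·0!·2!·1!·3!·1!) = -1/12
Σ = -1/24  ⇒  CG² = 384/7·(-1/24)² = 2/21
CG = −√(2/21) = -0.308607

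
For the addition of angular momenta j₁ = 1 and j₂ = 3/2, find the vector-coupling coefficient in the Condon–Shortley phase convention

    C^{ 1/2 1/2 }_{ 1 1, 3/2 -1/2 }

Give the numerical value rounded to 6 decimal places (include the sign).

√[2·2!0!1!/4! · 2!0!1!2!1!0!] = √(2/3)
  +(−1)^0/∏(0,2,0,1,0,0)! = 1/2  (running 1/2)
⟨..|..⟩ = √(2/3)·(1/2) = +0.408248

+0.408248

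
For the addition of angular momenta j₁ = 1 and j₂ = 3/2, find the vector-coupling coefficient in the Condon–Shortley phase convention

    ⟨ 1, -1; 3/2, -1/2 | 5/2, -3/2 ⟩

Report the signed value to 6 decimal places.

+0.774597

j₁+j₂−J=0  J+j₁−j₂=2  J−j₁+j₂=3  j₁+j₂+J+1=6
(j₁±m₁, j₂±m₂, J±M) = (0,2,1,2,1,4)
P² = 48/5
sum k=0..0:
  [0] +1/4 = 1/4
S = 1/4
C² = P²·S² = 3/5 ; C = +0.774597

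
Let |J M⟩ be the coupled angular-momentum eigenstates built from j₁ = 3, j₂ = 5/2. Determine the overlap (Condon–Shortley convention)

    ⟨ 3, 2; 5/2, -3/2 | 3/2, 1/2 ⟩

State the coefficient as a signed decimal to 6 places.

−√(1/21) = -0.218218

triangle: 4!×2!×1!/8! = 48/40320
(j±m)!: 5!×1!×1!×4!×2!×1! = 5760
prefactor² = (2J+1)×Δ×N² = 192/7
  k=0: +1/(0!×4!×1!×1!×1!×0!) = 1/24
  k=1: −1/(1!×3!×0!×0!×2!×1!) = -1/12
Σ = -1/24  ⇒  CG² = 192/7×(-1/24)² = 1/21
CG = −√(1/21) = -0.218218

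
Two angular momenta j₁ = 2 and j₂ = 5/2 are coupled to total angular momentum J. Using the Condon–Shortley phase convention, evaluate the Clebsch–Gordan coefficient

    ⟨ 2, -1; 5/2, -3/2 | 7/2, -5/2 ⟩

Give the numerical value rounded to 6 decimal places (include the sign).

+√(1/63) = +0.125988

√[8·1!3!4!/9! · 1!3!1!4!1!6!] = √(2304/7)
  +(−1)^0/∏(0,1,3,1,0,3)! = 1/36  (running 1/36)
  +(−1)^1/∏(1,0,2,0,1,4)! = -1/48  (running 1/144)
⟨..|..⟩ = √(2304/7)·(1/144) = +0.125988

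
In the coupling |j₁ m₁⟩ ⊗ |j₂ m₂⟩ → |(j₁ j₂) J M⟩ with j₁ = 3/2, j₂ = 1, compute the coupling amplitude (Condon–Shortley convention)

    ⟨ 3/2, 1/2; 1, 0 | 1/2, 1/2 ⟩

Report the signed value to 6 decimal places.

triangle: 2!·1!·0!/4! = 2/24
(j±m)!: 2!·1!·1!·1!·1!·0! = 2
prefactor² = (2J+1)·Δ·N² = 1/3
  k=1: −1/(1!·1!·0!·0!·1!·0!) = -1
Σ = -1  ⇒  CG² = 1/3·(-1)² = 1/3
CG = −√(1/3) = -0.577350

−√(1/3) ≈ -0.577350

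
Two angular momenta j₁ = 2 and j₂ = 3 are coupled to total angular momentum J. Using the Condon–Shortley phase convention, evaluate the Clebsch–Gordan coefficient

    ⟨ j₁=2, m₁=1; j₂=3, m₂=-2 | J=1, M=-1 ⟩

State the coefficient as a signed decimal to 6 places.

-0.534522

√[3·4!0!2!/7! · 3!1!1!5!0!2!] = √(288/7)
  +(−1)^1/∏(1,3,0,0,0,2)! = -1/12  (running -1/12)
⟨..|..⟩ = √(288/7)·(-1/12) = -0.534522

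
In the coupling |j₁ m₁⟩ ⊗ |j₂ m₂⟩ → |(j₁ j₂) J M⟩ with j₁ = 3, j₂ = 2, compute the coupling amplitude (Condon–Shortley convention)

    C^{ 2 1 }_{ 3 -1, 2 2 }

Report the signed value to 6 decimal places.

-0.462910  (= −√(3/14))

triangle: 3!·3!·1!/8! = 36/40320
(j±m)!: 2!·4!·4!·0!·3!·1! = 6912
prefactor² = (2J+1)·Δ·N² = 216/7
  k=3: −1/(3!·0!·1!·1!·2!·0!) = -1/12
Σ = -1/12  ⇒  CG² = 216/7·(-1/12)² = 3/14
CG = −√(3/14) = -0.462910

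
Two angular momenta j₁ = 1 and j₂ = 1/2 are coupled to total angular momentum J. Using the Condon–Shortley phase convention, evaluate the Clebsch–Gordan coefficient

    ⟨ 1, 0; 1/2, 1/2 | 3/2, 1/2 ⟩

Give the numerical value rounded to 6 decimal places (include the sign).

+√(2/3) = +0.816497

j₁+j₂−J=0  J+j₁−j₂=2  J−j₁+j₂=1  j₁+j₂+J+1=4
(j₁±m₁, j₂±m₂, J±M) = (1,1,1,0,2,1)
P² = 2/3
sum k=0..0:
  [0] +1/1 = 1
S = 1
C² = P²·S² = 2/3 ; C = +0.816497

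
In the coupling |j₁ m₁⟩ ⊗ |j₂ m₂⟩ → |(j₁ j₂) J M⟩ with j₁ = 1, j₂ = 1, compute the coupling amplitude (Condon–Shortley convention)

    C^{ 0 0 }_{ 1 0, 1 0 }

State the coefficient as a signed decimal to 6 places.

j₁+j₂−J=2  J+j₁−j₂=0  J−j₁+j₂=0  j₁+j₂+J+1=3
(j₁±m₁, j₂±m₂, J±M) = (1,1,1,1,0,0)
P² = 1/3
sum k=1..1:
  [1] −1/1 = -1
S = -1
C² = P²·S² = 1/3 ; C = -0.577350

-0.577350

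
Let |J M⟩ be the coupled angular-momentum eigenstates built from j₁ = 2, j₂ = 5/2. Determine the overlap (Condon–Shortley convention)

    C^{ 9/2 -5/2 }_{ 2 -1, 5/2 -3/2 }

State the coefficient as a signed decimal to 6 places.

+√(5/9) ≈ +0.745356

√[10·0!4!5!/10! · 1!3!1!4!2!7!] = √(11520)
  +(−1)^0/∏(0,0,3,1,1,4)! = 1/144  (running 1/144)
⟨..|..⟩ = √(11520)·(1/144) = +0.745356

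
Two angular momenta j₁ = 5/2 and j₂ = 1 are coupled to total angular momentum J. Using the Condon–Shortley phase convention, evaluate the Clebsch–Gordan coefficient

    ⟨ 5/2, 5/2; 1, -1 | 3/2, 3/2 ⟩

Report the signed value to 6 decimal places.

+√(2/3) ≈ +0.816497

√[4·2!3!0!/6! · 5!0!0!2!3!0!] = √(96)
  +(−1)^0/∏(0,2,0,0,3,0)! = 1/12  (running 1/12)
⟨..|..⟩ = √(96)·(1/12) = +0.816497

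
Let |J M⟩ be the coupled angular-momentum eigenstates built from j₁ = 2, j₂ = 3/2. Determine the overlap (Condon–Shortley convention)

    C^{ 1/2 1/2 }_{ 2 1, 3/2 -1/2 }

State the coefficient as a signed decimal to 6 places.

triangle: 3!*1!*0!/5! = 6/120
(j±m)!: 3!*1!*1!*2!*1!*0! = 12
prefactor² = (2J+1)*Δ*N² = 6/5
  k=1: −1/(1!*2!*0!*0!*1!*0!) = -1/2
Σ = -1/2  ⇒  CG² = 6/5*(-1/2)² = 3/10
CG = −√(3/10) = -0.547723

−√(3/10) = -0.547723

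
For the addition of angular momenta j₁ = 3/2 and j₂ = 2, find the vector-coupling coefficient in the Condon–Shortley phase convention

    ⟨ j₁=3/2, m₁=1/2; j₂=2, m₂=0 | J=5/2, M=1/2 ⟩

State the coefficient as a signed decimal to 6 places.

+0.292770

triangle: 1!×2!×3!/7! = 12/5040
(j±m)!: 2!×1!×2!×2!×3!×2! = 96
prefactor² = (2J+1)×Δ×N² = 48/35
  k=0: +1/(0!×1!×1!×2!×1!×1!) = 1/2
  k=1: −1/(1!×0!×0!×1!×2!×2!) = -1/4
Σ = 1/4  ⇒  CG² = 48/35×1/4² = 3/35
CG = +√(3/35) = +0.292770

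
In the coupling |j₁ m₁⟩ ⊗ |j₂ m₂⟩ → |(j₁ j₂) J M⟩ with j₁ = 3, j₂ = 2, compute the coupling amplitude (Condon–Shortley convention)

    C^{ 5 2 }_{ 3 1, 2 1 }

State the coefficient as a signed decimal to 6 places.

+√(1/2) ≈ +0.707107

j₁+j₂−J=0  J+j₁−j₂=6  J−j₁+j₂=4  j₁+j₂+J+1=11
(j₁±m₁, j₂±m₂, J±M) = (4,2,3,1,7,3)
P² = 41472
sum k=0..0:
  [0] +1/288 = 1/288
S = 1/288
C² = P²·S² = 1/2 ; C = +0.707107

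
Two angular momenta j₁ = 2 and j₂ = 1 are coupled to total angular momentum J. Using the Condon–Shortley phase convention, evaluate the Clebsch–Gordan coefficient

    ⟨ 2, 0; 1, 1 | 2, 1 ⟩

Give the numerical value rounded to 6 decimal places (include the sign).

j₁+j₂−J=1  J+j₁−j₂=3  J−j₁+j₂=1  j₁+j₂+J+1=6
(j₁±m₁, j₂±m₂, J±M) = (2,2,2,0,3,1)
P² = 2
sum k=1..1:
  [1] −1/2 = -1/2
S = -1/2
C² = P²·S² = 1/2 ; C = -0.707107

-0.707107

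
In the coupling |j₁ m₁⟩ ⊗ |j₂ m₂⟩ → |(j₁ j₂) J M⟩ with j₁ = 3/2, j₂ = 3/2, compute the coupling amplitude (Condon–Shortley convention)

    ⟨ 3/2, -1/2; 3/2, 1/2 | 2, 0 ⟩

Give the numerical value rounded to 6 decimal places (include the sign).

j₁+j₂−J=1  J+j₁−j₂=2  J−j₁+j₂=2  j₁+j₂+J+1=6
(j₁±m₁, j₂±m₂, J±M) = (1,2,2,1,2,2)
P² = 4/9
sum k=0..1:
  [0] +1/4 = 1/4
  [1] −1/1 = -1
S = -3/4
C² = P²·S² = 1/4 ; C = -0.500000

-0.500000  (= −√(1/4))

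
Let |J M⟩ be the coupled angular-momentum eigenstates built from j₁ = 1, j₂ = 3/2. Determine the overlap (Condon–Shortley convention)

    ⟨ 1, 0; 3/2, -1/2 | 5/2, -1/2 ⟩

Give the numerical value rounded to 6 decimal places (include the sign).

+0.774597  (= +√(3/5))

j₁+j₂−J=0  J+j₁−j₂=2  J−j₁+j₂=3  j₁+j₂+J+1=6
(j₁±m₁, j₂±m₂, J±M) = (1,1,1,2,2,3)
P² = 12/5
sum k=0..0:
  [0] +1/2 = 1/2
S = 1/2
C² = P²·S² = 3/5 ; C = +0.774597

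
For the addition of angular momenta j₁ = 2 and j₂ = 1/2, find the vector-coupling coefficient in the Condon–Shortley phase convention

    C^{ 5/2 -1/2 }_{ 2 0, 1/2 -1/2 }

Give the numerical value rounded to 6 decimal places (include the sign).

j₁+j₂−J=0  J+j₁−j₂=4  J−j₁+j₂=1  j₁+j₂+J+1=6
(j₁±m₁, j₂±m₂, J±M) = (2,2,0,1,2,3)
P² = 48/5
sum k=0..0:
  [0] +1/4 = 1/4
S = 1/4
C² = P²·S² = 3/5 ; C = +0.774597

+√(3/5) = +0.774597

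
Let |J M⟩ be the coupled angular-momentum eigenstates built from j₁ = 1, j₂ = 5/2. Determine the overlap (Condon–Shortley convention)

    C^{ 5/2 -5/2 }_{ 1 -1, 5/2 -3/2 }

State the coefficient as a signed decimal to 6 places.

−√(2/7) ≈ -0.534522

triangle: 1!·1!·4!/7! = 24/5040
(j±m)!: 0!·2!·1!·4!·0!·5! = 5760
prefactor² = (2J+1)·Δ·N² = 1152/7
  k=1: −1/(1!·0!·1!·0!·0!·4!) = -1/24
Σ = -1/24  ⇒  CG² = 1152/7·(-1/24)² = 2/7
CG = −√(2/7) = -0.534522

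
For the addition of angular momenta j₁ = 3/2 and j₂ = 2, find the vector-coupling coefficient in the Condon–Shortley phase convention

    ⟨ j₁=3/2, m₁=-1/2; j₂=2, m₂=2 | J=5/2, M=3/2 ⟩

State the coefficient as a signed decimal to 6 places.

−√(16/35) ≈ -0.676123

j₁+j₂−J=1  J+j₁−j₂=2  J−j₁+j₂=3  j₁+j₂+J+1=7
(j₁±m₁, j₂±m₂, J±M) = (1,2,4,0,4,1)
P² = 576/35
sum k=1..1:
  [1] −1/6 = -1/6
S = -1/6
C² = P²·S² = 16/35 ; C = -0.676123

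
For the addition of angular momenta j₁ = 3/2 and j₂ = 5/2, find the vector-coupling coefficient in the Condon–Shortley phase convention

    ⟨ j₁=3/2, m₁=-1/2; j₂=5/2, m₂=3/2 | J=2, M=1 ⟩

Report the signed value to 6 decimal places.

+0.154303  (= +√(1/42))

√[5·2!1!3!/7! · 1!2!4!1!3!1!] = √(24/7)
  +(−1)^1/∏(1,1,1,3,0,0)! = -1/6  (running -1/6)
  +(−1)^2/∏(2,0,0,2,1,1)! = 1/4  (running 1/12)
⟨..|..⟩ = √(24/7)·(1/12) = +0.154303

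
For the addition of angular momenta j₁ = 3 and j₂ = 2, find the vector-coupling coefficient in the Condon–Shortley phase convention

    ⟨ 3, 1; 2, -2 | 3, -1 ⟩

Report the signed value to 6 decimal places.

triangle: 2!·4!·2!/9! = 96/362880
(j±m)!: 4!·2!·0!·4!·2!·4! = 55296
prefactor² = (2J+1)·Δ·N² = 512/5
  k=0: +1/(0!·2!·2!·0!·2!·2!) = 1/16
Σ = 1/16  ⇒  CG² = 512/5·1/16² = 2/5
CG = +√(2/5) = +0.632456

+0.632456  (= +√(2/5))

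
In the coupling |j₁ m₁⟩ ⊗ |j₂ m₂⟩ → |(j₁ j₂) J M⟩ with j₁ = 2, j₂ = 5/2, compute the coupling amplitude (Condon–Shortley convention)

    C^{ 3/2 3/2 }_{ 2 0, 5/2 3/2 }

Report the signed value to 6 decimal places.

+√(12/35) ≈ +0.585540

triangle: 3!·1!·2!/7! = 12/5040
(j±m)!: 2!·2!·4!·1!·3!·0! = 576
prefactor² = (2J+1)·Δ·N² = 192/35
  k=2: +1/(2!·1!·0!·2!·1!·0!) = 1/4
Σ = 1/4  ⇒  CG² = 192/35·1/4² = 12/35
CG = +√(12/35) = +0.585540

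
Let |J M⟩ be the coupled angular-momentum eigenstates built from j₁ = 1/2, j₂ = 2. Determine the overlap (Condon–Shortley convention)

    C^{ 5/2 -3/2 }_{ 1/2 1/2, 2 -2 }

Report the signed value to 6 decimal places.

triangle: 0!×1!×4!/6! = 24/720
(j±m)!: 1!×0!×0!×4!×1!×4! = 576
prefactor² = (2J+1)×Δ×N² = 576/5
  k=0: +1/(0!×0!×0!×0!×1!×4!) = 1/24
Σ = 1/24  ⇒  CG² = 576/5×1/24² = 1/5
CG = +√(1/5) = +0.447214

+√(1/5) = +0.447214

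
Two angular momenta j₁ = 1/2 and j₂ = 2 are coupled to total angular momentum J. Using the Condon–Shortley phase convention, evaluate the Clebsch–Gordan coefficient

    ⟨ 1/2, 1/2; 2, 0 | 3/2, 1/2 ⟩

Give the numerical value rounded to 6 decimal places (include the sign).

+√(2/5) ≈ +0.632456

j₁+j₂−J=1  J+j₁−j₂=0  J−j₁+j₂=3  j₁+j₂+J+1=5
(j₁±m₁, j₂±m₂, J±M) = (1,0,2,2,2,1)
P² = 8/5
sum k=0..0:
  [0] +1/2 = 1/2
S = 1/2
C² = P²·S² = 2/5 ; C = +0.632456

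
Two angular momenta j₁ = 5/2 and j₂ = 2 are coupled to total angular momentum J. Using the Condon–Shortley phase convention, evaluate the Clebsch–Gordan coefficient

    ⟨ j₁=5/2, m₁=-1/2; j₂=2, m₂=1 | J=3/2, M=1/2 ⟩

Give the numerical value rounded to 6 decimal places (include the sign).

triangle: 3!·2!·1!/7! = 12/5040
(j±m)!: 2!·3!·3!·1!·2!·1! = 144
prefactor² = (2J+1)·Δ·N² = 48/35
  k=2: +1/(2!·1!·1!·1!·1!·0!) = 1/2
  k=3: −1/(3!·0!·0!·0!·2!·1!) = -1/12
Σ = 5/12  ⇒  CG² = 48/35·5/12² = 5/21
CG = +√(5/21) = +0.487950

+0.487950  (= +√(5/21))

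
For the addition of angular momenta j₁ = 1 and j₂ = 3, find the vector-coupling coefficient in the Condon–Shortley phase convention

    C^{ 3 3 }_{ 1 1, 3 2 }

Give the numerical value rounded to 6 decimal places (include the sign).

√[7·1!1!5!/8! · 2!0!5!1!6!0!] = √(3600)
  +(−1)^0/∏(0,1,0,5,1,0)! = 1/120  (running 1/120)
⟨..|..⟩ = √(3600)·(1/120) = +0.500000

+√(1/4) ≈ +0.500000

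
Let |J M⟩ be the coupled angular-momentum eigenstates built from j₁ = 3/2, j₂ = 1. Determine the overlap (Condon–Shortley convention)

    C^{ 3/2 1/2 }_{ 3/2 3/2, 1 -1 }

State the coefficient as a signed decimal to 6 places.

√[4·1!2!1!/5! · 3!0!0!2!2!1!] = √(8/5)
  +(−1)^0/∏(0,1,0,0,2,1)! = 1/2  (running 1/2)
⟨..|..⟩ = √(8/5)·(1/2) = +0.632456

+√(2/5) ≈ +0.632456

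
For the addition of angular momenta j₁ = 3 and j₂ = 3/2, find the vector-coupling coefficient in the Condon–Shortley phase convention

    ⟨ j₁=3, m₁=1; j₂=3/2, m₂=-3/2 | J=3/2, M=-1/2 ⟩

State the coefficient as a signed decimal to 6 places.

+√(4/35) ≈ +0.338062

triangle: 3!×3!×0!/7! = 36/5040
(j±m)!: 4!×2!×0!×3!×1!×2! = 576
prefactor² = (2J+1)×Δ×N² = 576/35
  k=0: +1/(0!×3!×2!×0!×1!×0!) = 1/12
Σ = 1/12  ⇒  CG² = 576/35×1/12² = 4/35
CG = +√(4/35) = +0.338062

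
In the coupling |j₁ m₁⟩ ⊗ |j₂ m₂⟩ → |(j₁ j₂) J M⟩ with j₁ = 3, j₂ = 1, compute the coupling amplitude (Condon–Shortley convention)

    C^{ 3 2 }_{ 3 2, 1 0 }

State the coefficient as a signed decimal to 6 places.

+√(1/3) ≈ +0.577350

triangle: 1!*5!*1!/8! = 120/40320
(j±m)!: 5!*1!*1!*1!*5!*1! = 14400
prefactor² = (2J+1)*Δ*N² = 300
  k=0: +1/(0!*1!*1!*1!*4!*0!) = 1/24
  k=1: −1/(1!*0!*0!*0!*5!*1!) = -1/120
Σ = 1/30  ⇒  CG² = 300*1/30² = 1/3
CG = +√(1/3) = +0.577350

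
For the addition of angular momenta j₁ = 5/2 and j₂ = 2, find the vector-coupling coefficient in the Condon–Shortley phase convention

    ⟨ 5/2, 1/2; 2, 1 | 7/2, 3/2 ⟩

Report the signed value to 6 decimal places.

-0.308607

√[8·1!4!3!/9! · 3!2!3!1!5!2!] = √(384/7)
  +(−1)^0/∏(0,1,2,3,2,0)! = 1/24  (running 1/24)
  +(−1)^1/∏(1,0,1,2,3,1)! = -1/12  (running -1/24)
⟨..|..⟩ = √(384/7)·(-1/24) = -0.308607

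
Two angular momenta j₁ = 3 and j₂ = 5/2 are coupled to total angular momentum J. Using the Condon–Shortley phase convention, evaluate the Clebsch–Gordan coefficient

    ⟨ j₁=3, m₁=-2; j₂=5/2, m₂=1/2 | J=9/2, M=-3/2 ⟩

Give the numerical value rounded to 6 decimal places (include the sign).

triangle: 1!·5!·4!/11! = 2880/39916800
(j±m)!: 1!·5!·3!·2!·3!·6! = 6220800
prefactor² = (2J+1)·Δ·N² = 345600/77
  k=0: +1/(0!·1!·5!·3!·0!·1!) = 1/720
  k=1: −1/(1!·0!·4!·2!·1!·2!) = -1/96
Σ = -13/1440  ⇒  CG² = 345600/77·(-13/1440)² = 169/462
CG = −√(169/462) = -0.604815

−√(169/462) = -0.604815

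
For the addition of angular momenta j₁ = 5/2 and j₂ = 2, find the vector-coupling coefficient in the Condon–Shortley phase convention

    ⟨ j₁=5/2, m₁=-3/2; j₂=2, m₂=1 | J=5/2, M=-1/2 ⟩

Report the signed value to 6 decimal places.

j₁+j₂−J=2  J+j₁−j₂=3  J−j₁+j₂=2  j₁+j₂+J+1=8
(j₁±m₁, j₂±m₂, J±M) = (1,4,3,1,2,3)
P² = 216/35
sum k=1..2:
  [1] −1/12 = -1/12
  [2] +1/4 = 1/4
S = 1/6
C² = P²·S² = 6/35 ; C = +0.414039

+√(6/35) = +0.414039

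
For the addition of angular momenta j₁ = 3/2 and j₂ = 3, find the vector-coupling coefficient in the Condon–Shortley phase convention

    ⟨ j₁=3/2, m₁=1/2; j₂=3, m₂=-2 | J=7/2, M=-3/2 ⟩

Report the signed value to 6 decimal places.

j₁+j₂−J=1  J+j₁−j₂=2  J−j₁+j₂=5  j₁+j₂+J+1=9
(j₁±m₁, j₂±m₂, J±M) = (2,1,1,5,2,5)
P² = 6400/21
sum k=0..1:
  [0] +1/24 = 1/24
  [1] −1/240 = -1/240
S = 3/80
C² = P²·S² = 3/7 ; C = +0.654654

+0.654654  (= +√(3/7))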